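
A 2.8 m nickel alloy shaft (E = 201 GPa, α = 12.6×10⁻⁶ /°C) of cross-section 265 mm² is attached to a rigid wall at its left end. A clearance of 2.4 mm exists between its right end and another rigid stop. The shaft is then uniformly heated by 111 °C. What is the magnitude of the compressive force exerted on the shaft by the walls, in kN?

P ≈ 28.8 kN

Free thermal elongation = αΔT L = 12.6×10⁻⁶ × 111 × 2800 = 3.916 mm.
This exceeds the 2.4 mm gap, so the wall pushes back. The portion of expansion that must be recovered elastically is δ_free − gap = 3.916 − 2.4 = 1.516 mm.
That suppressed elongation corresponds to σ = E·Δ/L = 201×10³ × 1.516/2800 = 108.8 MPa.
P = σA = 108.8 × 265 = 28.84 kN.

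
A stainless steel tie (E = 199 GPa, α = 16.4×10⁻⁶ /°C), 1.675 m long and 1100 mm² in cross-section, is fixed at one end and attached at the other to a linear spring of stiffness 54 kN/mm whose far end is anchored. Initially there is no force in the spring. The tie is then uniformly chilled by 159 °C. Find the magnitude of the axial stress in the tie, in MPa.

σ ≈ 152 MPa (tensile)

Free thermal contraction: δ_free = αΔT L = 16.4×10⁻⁶ × 159 × 1675 = 4.368 mm.
Let P be the tensile force in the spring. The tie extends elastically by PL/(AE) and the spring stretches by P/k; together these equal δ_free.
P [ L/(AE) + 1/k ] = δ_free → P [ 1675/(1100×199×10³) + 1/(54×10³) ] = 4.368.
P = 4.368 / 2.617×10⁻⁵ = 166900 N.
σ = P/A = 166900/1100 = 151.7 MPa.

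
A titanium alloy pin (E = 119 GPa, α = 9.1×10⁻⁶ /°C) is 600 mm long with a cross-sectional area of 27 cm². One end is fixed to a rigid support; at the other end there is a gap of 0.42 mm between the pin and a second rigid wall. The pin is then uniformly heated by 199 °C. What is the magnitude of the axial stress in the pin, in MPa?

If the wall were absent the pin would grow by αΔT L = 9.1×10⁻⁶ × 199 × 600 = 1.087 mm.
This exceeds the 0.42 mm gap, so the wall pushes back. The portion of expansion that must be recovered elastically is δ_free − gap = 1.087 − 0.42 = 0.6665 mm.
So σ = E(δ_free − g)/L = 119×10³ × 0.6665/600 = 132.2 MPa.

σ ≈ 132 MPa (compressive)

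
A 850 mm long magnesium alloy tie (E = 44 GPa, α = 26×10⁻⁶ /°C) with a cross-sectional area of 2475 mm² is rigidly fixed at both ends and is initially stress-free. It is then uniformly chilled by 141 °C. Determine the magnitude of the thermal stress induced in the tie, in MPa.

σ ≈ 161 MPa (tensile)

The supports are rigid, so the total axial strain is zero. The restrained thermal strain is ε = αΔT = 26×10⁻⁶ × 141 = 3666×10⁻⁶.
The stress required to suppress this strain is σ = Eε = 44×10³ × 3666×10⁻⁶ = 161.3 MPa, tensile since the tie is trying to contract.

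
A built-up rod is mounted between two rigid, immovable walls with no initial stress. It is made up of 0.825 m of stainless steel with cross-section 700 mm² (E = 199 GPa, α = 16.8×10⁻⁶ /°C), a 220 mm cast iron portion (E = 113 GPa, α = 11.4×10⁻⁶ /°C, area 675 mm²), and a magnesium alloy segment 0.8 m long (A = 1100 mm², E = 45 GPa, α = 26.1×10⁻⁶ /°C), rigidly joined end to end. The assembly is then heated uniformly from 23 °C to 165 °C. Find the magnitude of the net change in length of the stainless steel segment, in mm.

If the supports were absent, the total length change would be Σ αᵢΔT Lᵢ = 16.8×10⁻⁶×142×825 + 11.4×10⁻⁶×142×220 + 26.1×10⁻⁶×142×800 = 5.289 mm.
Since the ends are fixed, an axial force P builds up, equal in every segment, with P · Σ Lᵢ/(AᵢEᵢ) = δ_free.
The series flexibility is Σ Lᵢ/(AᵢEᵢ) = 825/(700×199×10³) + 220/(675×113×10³) + 800/(1100×45×10³) = 2.497×10⁻⁵ mm/N.
So P = 5.289 / 2.497×10⁻⁵ = 211.8 kN, compressive.
For the stainless steel segment, free thermal change = 16.8×10⁻⁶×142×825 = 1.968 mm and elastic change from P = 211800×825/(700×199×10³) = 1.255 mm; these oppose, so the net change is 0.714 mm (segment lengthens).

|ΔL| ≈ 0.714 mm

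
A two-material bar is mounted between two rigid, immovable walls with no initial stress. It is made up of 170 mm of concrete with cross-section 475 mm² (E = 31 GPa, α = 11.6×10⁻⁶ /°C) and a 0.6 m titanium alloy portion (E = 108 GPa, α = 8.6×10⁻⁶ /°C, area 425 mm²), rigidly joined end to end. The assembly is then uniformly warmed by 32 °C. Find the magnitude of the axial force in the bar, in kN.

P ≈ 9.27 kN (compressive)

Free thermal expansion of the whole bar: Σ αᵢΔT Lᵢ = 11.6×10⁻⁶×32×170 + 8.6×10⁻⁶×32×600 = 0.2282 mm.
Since the ends are fixed, an axial force P builds up, equal in every segment, with P · Σ Lᵢ/(AᵢEᵢ) = δ_free.
Σ Lᵢ/(AᵢEᵢ) = 170/(475×31×10³) + 600/(425×108×10³) = 2.462×10⁻⁵ mm/N.
P = 0.2282 / 2.462×10⁻⁵ = 9271 N = 9.271 kN, compressive.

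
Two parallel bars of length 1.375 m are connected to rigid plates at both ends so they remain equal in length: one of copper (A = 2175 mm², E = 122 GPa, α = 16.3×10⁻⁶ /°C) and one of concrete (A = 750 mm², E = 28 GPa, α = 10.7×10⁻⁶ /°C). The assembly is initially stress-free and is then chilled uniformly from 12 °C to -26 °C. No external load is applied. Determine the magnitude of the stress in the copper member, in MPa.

σ ≈ 1.9 MPa (tensile)

Equilibrium of a rigid end plate with no external load gives equal and opposite internal forces ±P in the two members. Since α_{copper} > α_{concrete}, cooling drives the copper into tension and the concrete into compression.
Equating the net (thermal + elastic) strains gives |α₁ − α₂|·ΔT = P·[1/(A₁E₁) + 1/(A₂E₂)].
|α₁ − α₂|·ΔT = 5.6×10⁻⁶ × 38 = 0.0002128.
1/(A₁E₁) + 1/(A₂E₂) = 1/(2175×122×10³) + 1/(750×28×10³) = 5.139×10⁻⁸ N⁻¹.
So P = 0.0002128 / 5.139×10⁻⁸ = 4.141 kN.
σ_{copper} = P/A₁ = 4141/2175 = 1.904 MPa, tensile.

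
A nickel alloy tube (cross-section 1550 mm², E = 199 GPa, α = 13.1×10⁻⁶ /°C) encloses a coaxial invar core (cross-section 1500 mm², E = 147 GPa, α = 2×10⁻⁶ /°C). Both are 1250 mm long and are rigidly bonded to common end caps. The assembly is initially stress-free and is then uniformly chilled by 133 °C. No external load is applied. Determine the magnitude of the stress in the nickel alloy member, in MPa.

Equilibrium of a rigid end plate with no external load gives equal and opposite internal forces ±P in the two members. Since α_{nickel alloy} > α_{invar}, cooling drives the nickel alloy into tension and the invar into compression.
Setting the final lengths equal and cancelling L: (α₁ − α₂)ΔT = P/(A₁E₁) + P/(A₂E₂).
|α₁ − α₂|·ΔT = 11.1×10⁻⁶ × 133 = 0.001476.
1/(A₁E₁) + 1/(A₂E₂) = 1/(1550×199×10³) + 1/(1500×147×10³) = 7.777×10⁻⁹ N⁻¹.
P = 0.001476 / 7.777×10⁻⁹ = 189800 N = 189.8 kN.
σ_{nickel alloy} = P/A₁ = 189800/1550 = 122.5 MPa, tensile.

σ ≈ 122 MPa (tensile)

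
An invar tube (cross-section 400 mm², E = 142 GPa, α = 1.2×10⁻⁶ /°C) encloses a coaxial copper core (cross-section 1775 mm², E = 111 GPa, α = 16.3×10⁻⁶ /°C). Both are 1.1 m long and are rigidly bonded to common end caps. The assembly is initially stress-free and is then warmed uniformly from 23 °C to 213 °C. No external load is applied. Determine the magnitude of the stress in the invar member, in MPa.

σ ≈ 316 MPa (tensile)

Both members must finish at the same length. With the larger α, the copper tends to over-expand; the plates restrain it, putting the copper in compression and the invar in tension. With no external load the two internal forces are equal and opposite, magnitude P.
Equating the net (thermal + elastic) strains gives |α₁ − α₂|·ΔT = P·[1/(A₁E₁) + 1/(A₂E₂)].
|α₁ − α₂|·ΔT = 15.1×10⁻⁶ × 190 = 0.002869.
1/(A₁E₁) + 1/(A₂E₂) = 1/(400×142×10³) + 1/(1775×111×10³) = 2.268×10⁻⁸ N⁻¹.
So P = 0.002869 / 2.268×10⁻⁸ = 126.5 kN.
σ_{invar} = P/A₁ = 126500/400 = 316.2 MPa, tensile.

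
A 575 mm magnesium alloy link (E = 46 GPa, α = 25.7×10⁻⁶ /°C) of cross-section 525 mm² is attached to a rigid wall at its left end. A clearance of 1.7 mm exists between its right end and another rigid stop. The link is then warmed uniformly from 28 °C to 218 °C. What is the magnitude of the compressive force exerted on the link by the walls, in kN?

P ≈ 46.5 kN

If the wall were absent the link would grow by αΔT L = 25.7×10⁻⁶ × 190 × 575 = 2.808 mm.
The gap closes (δ_free > 1.7 mm) and the wall then resists a further 2.808 − 1.7 = 1.108 mm of expansion.
Compatibility: PL/(AE) = 1.108 mm, so σ = P/A = E × (1.108/575) = 88.62 MPa.
P = σA = 88.62 × 525 = 46.52 kN.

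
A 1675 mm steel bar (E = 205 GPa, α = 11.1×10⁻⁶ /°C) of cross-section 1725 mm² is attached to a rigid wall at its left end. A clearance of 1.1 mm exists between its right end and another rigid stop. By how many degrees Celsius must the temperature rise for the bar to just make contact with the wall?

The gap closes when αΔT L = 1.1 mm, since the bar is still unstressed at that instant.
So ΔT = g/(αL) = 1.1/(11.1×10⁻⁶ × 1675) = 59.16 °C.

ΔT ≈ 59.2 °C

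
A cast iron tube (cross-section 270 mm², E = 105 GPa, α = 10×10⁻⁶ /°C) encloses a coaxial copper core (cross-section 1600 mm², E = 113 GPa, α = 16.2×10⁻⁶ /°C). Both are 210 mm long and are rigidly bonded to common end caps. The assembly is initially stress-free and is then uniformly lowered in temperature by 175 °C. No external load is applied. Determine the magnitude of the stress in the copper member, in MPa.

σ ≈ 16.6 MPa (tensile)

Equilibrium of a rigid end plate with no external load gives equal and opposite internal forces ±P in the two members. Since α_{copper} > α_{cast iron}, cooling drives the copper into tension and the cast iron into compression.
Setting the final lengths equal and cancelling L: (α₁ − α₂)ΔT = P/(A₁E₁) + P/(A₂E₂).
|α₁ − α₂|·ΔT = 6.2×10⁻⁶ × 175 = 0.001085.
1/(A₁E₁) + 1/(A₂E₂) = 1/(270×105×10³) + 1/(1600×113×10³) = 4.08×10⁻⁸ N⁻¹.
So P = 0.001085 / 4.08×10⁻⁸ = 26.59 kN.
σ_{copper} = P/A₂ = 26590/1600 = 16.62 MPa, tensile.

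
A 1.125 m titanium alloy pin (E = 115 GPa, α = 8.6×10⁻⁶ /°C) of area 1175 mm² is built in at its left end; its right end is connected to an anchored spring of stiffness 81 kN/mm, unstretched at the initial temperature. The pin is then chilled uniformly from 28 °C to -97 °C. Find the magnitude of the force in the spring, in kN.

P ≈ 58.5 kN

Free thermal contraction: δ_free = αΔT L = 8.6×10⁻⁶ × 125 × 1125 = 1.209 mm.
Let P be the tensile force in the spring. The pin extends elastically by PL/(AE) and the spring stretches by P/k; together these equal δ_free.
P [ L/(AE) + 1/k ] = δ_free → P [ 1125/(1175×115×10³) + 1/(81×10³) ] = 1.209.
P = 1.209 / 2.067×10⁻⁵ = 58510 N.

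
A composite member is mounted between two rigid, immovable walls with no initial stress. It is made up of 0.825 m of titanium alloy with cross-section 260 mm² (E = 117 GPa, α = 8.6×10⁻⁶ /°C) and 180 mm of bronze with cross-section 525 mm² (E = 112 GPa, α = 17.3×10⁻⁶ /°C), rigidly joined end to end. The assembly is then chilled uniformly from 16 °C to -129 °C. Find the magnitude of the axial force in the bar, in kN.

With the walls removed the bar would change length by δ_free = Σ αᵢΔT Lᵢ = 8.6×10⁻⁶×145×825 + 17.3×10⁻⁶×145×180 = 1.48 mm.
Since the ends are fixed, an axial force P builds up, equal in every segment, with P · Σ Lᵢ/(AᵢEᵢ) = δ_free.
Σ Lᵢ/(AᵢEᵢ) = 825/(260×117×10³) + 180/(525×112×10³) = 3.018×10⁻⁵ mm/N.
P = 1.48 / 3.018×10⁻⁵ = 49050 N = 49.05 kN, tensile.

P ≈ 49 kN (tensile)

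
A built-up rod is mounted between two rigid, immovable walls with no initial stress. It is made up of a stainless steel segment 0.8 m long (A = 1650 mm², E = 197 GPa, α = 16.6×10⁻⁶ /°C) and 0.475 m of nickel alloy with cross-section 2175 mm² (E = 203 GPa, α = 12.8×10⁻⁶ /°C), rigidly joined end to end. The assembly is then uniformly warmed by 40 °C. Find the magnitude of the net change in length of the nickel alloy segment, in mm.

Free thermal expansion of the whole bar: Σ αᵢΔT Lᵢ = 16.6×10⁻⁶×40×800 + 12.8×10⁻⁶×40×475 = 0.7744 mm.
Since the ends are fixed, an axial force P builds up, equal in every segment, with P · Σ Lᵢ/(AᵢEᵢ) = δ_free.
The series flexibility is Σ Lᵢ/(AᵢEᵢ) = 800/(1650×197×10³) + 475/(2175×203×10³) = 3.537×10⁻⁶ mm/N.
So P = 0.7744 / 3.537×10⁻⁶ = 218.9 kN, compressive.
For the nickel alloy segment, free thermal change = 12.8×10⁻⁶×40×475 = 0.2432 mm and elastic change from P = 218900×475/(2175×203×10³) = 0.2355 mm; these oppose, so the net change is 0.00766 mm (segment lengthens).

|ΔL| ≈ 0.00766 mm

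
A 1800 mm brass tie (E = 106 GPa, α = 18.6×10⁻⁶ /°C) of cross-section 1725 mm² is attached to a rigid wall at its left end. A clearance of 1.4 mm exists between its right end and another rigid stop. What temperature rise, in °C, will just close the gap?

Contact occurs when the free expansion equals the gap: αΔT L = 1.4 mm.
So ΔT = g/(αL) = 1.4/(18.6×10⁻⁶ × 1800) = 41.82 °C.

ΔT ≈ 41.8 °C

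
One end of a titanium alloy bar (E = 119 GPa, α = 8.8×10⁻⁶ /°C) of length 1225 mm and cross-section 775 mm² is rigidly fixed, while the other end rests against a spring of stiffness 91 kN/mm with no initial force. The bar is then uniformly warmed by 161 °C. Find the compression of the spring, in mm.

δ ≈ 0.786 mm

If the spring were absent the bar would lengthen by αΔT L = 8.8×10⁻⁶ × 161 × 1225 = 1.736 mm.
Let P be the compressive force at the spring. The bar shortens elastically by PL/(AE) and the spring compresses by P/k; together these equal δ_free.
So P = δ_free / [L/(AE) + 1/k] = 1.736 / [ 1225/(775×119×10³) + 1/(91×10³) ].
P = 1.736 / 2.427×10⁻⁵ = 71510 N.
Spring compression = P/k = 71510/(91×10³) = 0.7858 mm.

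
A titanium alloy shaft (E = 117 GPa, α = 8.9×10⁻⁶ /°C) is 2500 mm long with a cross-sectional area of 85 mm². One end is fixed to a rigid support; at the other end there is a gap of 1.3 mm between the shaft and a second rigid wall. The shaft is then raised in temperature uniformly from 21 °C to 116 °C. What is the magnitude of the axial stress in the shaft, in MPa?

If the wall were absent the shaft would grow by αΔT L = 8.9×10⁻⁶ × 95 × 2500 = 2.114 mm.
This exceeds the 1.3 mm gap, so the wall pushes back. The portion of expansion that must be recovered elastically is δ_free − gap = 2.114 − 1.3 = 0.8137 mm.
So σ = E(δ_free − g)/L = 117×10³ × 0.8137/2500 = 38.08 MPa.

σ ≈ 38.1 MPa (compressive)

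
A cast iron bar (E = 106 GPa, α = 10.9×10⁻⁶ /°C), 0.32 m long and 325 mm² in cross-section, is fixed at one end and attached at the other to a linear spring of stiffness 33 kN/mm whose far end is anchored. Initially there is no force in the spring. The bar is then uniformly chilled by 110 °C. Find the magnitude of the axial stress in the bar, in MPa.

σ ≈ 29.8 MPa (tensile)

Free thermal contraction: δ_free = αΔT L = 10.9×10⁻⁶ × 110 × 320 = 0.3837 mm.
With a force P in the spring, the elastic change of the bar is PL/(AE) and that of the spring is P/k; compatibility requires their sum to equal δ_free.
P [ L/(AE) + 1/k ] = δ_free → P [ 320/(325×106×10³) + 1/(33×10³) ] = 0.3837.
P = 0.3837 / 3.959×10⁻⁵ = 9691 N.
σ = P/A = 9691/325 = 29.82 MPa.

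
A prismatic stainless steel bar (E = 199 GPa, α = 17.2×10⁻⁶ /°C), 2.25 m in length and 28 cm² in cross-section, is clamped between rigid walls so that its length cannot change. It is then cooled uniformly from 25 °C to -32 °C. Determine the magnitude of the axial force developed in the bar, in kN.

With zero net strain, σ = E·αΔT = 199 GPa × 17.2×10⁻⁶ × 57 = 195.1 MPa.
Axial force P = σA = 195.1 × 2800 = 546300 N = 546.3 kN, tensile.

P ≈ 546 kN (tensile)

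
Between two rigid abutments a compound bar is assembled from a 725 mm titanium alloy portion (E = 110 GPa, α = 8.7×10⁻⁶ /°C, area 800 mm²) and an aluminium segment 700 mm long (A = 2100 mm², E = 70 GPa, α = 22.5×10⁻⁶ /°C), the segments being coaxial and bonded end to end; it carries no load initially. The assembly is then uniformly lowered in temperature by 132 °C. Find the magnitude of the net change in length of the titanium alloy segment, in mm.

|ΔL| ≈ 1.01 mm

If the supports were absent, the total length change would be Σ αᵢΔT Lᵢ = 8.7×10⁻⁶×132×725 + 22.5×10⁻⁶×132×700 = 2.912 mm.
Since the ends are fixed, an axial force P builds up, equal in every segment, with P · Σ Lᵢ/(AᵢEᵢ) = δ_free.
The series flexibility is Σ Lᵢ/(AᵢEᵢ) = 725/(800×110×10³) + 700/(2100×70×10³) = 1.3×10⁻⁵ mm/N.
P = 2.912 / 1.3×10⁻⁵ = 224000 N = 224 kN, tensile.
For the titanium alloy segment, free thermal change = 8.7×10⁻⁶×132×725 = 0.8326 mm and elastic change from P = 224000×725/(800×110×10³) = 1.845 mm; these oppose, so the net change is 1.01 mm (segment lengthens).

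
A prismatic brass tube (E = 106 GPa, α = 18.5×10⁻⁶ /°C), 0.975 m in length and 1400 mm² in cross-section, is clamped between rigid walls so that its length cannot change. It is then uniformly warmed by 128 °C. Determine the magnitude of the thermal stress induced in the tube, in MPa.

Because both ends are immovable the net strain is zero, and the suppressed thermal strain is αΔT = 18.5×10⁻⁶ × 128 = 2368×10⁻⁶.
Hence σ = E·αΔT = 106×10³ × 2368×10⁻⁶ = 251 MPa, compressive.

σ ≈ 251 MPa (compressive)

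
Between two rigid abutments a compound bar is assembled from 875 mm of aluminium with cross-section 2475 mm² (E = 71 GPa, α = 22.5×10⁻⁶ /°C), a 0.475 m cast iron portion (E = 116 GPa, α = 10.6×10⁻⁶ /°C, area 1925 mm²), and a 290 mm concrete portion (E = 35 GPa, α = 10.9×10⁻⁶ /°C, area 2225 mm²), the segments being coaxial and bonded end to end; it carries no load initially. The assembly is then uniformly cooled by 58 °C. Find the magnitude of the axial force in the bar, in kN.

P ≈ 149 kN (tensile)

If the supports were absent, the total length change would be Σ αᵢΔT Lᵢ = 22.5×10⁻⁶×58×875 + 10.6×10⁻⁶×58×475 + 10.9×10⁻⁶×58×290 = 1.617 mm.
The walls prevent any net length change, so an axial force P (same in every segment) develops. Compatibility: P · Σ Lᵢ/(AᵢEᵢ) = δ_free.
The series flexibility is Σ Lᵢ/(AᵢEᵢ) = 875/(2475×71×10³) + 475/(1925×116×10³) + 290/(2225×35×10³) = 1.083×10⁻⁵ mm/N.
So P = 1.617 / 1.083×10⁻⁵ = 149.3 kN, tensile.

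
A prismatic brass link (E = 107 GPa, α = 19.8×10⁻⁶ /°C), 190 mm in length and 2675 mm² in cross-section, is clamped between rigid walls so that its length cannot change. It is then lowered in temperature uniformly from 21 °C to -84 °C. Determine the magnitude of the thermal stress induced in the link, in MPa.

σ ≈ 222 MPa (tensile)

Because both ends are immovable the net strain is zero, and the suppressed thermal strain is αΔT = 19.8×10⁻⁶ × 105 = 2079×10⁻⁶.
σ = EαΔT = 107×10³ × 19.8×10⁻⁶ × 105 = 222.5 MPa (tensile; the link is trying to contract).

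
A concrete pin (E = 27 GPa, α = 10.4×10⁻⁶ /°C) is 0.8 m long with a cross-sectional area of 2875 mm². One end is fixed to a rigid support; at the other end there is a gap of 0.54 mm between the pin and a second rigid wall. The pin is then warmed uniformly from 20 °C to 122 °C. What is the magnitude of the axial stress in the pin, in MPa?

Unrestrained expansion: δ_free = αΔT L = 10.4×10⁻⁶ × 102 × 800 = 0.8486 mm.
After closing the 0.54 mm clearance, 0.8486 − 0.54 = 0.3086 mm of expansion remains to be suppressed by the wall.
So σ = E(δ_free − g)/L = 27×10³ × 0.3086/800 = 10.42 MPa.

σ ≈ 10.4 MPa (compressive)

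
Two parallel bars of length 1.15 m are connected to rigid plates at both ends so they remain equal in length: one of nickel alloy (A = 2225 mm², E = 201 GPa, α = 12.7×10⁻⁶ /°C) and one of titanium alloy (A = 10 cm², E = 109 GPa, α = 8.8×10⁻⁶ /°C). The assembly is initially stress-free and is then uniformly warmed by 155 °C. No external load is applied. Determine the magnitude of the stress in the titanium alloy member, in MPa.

Both members must finish at the same length. With the larger α, the nickel alloy tends to over-expand; the plates restrain it, putting the nickel alloy in compression and the titanium alloy in tension. With no external load the two internal forces are equal and opposite, magnitude P.
Setting the final lengths equal and cancelling L: (α₁ − α₂)ΔT = P/(A₁E₁) + P/(A₂E₂).
|α₁ − α₂|·ΔT = 3.9×10⁻⁶ × 155 = 0.0006045.
1/(A₁E₁) + 1/(A₂E₂) = 1/(2225×201×10³) + 1/(1000×109×10³) = 1.141×10⁻⁸ N⁻¹.
So P = 0.0006045 / 1.141×10⁻⁸ = 52.98 kN.
σ_{titanium alloy} = P/A₂ = 52980/1000 = 52.98 MPa, tensile.

σ ≈ 53 MPa (tensile)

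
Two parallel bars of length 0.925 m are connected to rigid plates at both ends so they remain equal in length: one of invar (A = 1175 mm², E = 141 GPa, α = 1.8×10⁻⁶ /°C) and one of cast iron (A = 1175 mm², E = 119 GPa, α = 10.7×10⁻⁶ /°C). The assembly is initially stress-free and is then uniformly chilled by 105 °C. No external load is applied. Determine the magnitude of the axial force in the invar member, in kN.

P ≈ 70.9 kN (compressive in the invar)

The cast iron has the larger α, so on cooling it would change length more than the invar if both were free. The rigid plates force a common final length, so the cast iron is put into tension and the invar into compression, with equal and opposite forces P (no external load).
Setting the final lengths equal and cancelling L: (α₁ − α₂)ΔT = P/(A₁E₁) + P/(A₂E₂).
|α₁ − α₂|·ΔT = 8.9×10⁻⁶ × 105 = 0.0009345.
1/(A₁E₁) + 1/(A₂E₂) = 1/(1175×141×10³) + 1/(1175×119×10³) = 1.319×10⁻⁸ N⁻¹.
P = 0.0009345 / 1.319×10⁻⁸ = 70860 N = 70.86 kN.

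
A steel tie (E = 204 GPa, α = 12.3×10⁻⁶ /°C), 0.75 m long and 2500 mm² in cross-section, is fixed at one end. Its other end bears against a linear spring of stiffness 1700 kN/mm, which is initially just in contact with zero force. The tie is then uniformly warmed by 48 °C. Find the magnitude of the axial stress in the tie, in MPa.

If the spring were absent the tie would lengthen by αΔT L = 12.3×10⁻⁶ × 48 × 750 = 0.4428 mm.
With a force P in the spring, the elastic change of the tie is PL/(AE) and that of the spring is P/k; compatibility requires their sum to equal δ_free.
P [ L/(AE) + 1/k ] = δ_free → P [ 750/(2500×204×10³) + 1/(1700×10³) ] = 0.4428.
P = 0.4428 / 2.059×10⁻⁶ = 215100 N.
σ = P/A = 215100/2500 = 86.03 MPa.

σ ≈ 86 MPa (compressive)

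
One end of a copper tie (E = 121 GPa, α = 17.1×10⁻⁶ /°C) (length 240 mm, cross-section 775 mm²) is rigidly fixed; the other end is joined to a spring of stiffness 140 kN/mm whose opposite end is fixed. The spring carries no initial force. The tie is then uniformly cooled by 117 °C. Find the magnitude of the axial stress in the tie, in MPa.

σ ≈ 63.9 MPa (tensile)

The unrestrained thermal change is αΔT L = 17.1×10⁻⁶ × 117 × 240 = 0.4802 mm.
Let P be the tensile force in the spring. The tie extends elastically by PL/(AE) and the spring stretches by P/k; together these equal δ_free.
P [ L/(AE) + 1/k ] = δ_free → P [ 240/(775×121×10³) + 1/(140×10³) ] = 0.4802.
P = 0.4802 / 9.702×10⁻⁶ = 49490 N.
σ = P/A = 49490/775 = 63.86 MPa.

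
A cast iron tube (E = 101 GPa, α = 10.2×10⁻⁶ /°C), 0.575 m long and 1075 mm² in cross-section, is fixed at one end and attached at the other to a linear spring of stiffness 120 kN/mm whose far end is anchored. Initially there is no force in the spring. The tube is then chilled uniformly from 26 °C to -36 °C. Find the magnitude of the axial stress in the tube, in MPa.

The unrestrained thermal change is αΔT L = 10.2×10⁻⁶ × 62 × 575 = 0.3636 mm.
With a force P in the spring, the elastic change of the tube is PL/(AE) and that of the spring is P/k; compatibility requires their sum to equal δ_free.
So P = δ_free / [L/(AE) + 1/k] = 0.3636 / [ 575/(1075×101×10³) + 1/(120×10³) ].
P = 0.3636 / 1.363×10⁻⁵ = 26680 N.
σ = P/A = 26680/1075 = 24.82 MPa.

σ ≈ 24.8 MPa (tensile)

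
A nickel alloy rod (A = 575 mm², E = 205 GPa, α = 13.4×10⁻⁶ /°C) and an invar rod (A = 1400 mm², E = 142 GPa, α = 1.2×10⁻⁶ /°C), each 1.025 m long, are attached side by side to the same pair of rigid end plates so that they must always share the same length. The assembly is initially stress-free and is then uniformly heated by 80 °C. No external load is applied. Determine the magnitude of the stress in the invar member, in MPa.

σ ≈ 51.6 MPa (tensile)

Both members must finish at the same length. With the larger α, the nickel alloy tends to over-expand; the plates restrain it, putting the nickel alloy in compression and the invar in tension. With no external load the two internal forces are equal and opposite, magnitude P.
Setting the final lengths equal and cancelling L: (α₁ − α₂)ΔT = P/(A₁E₁) + P/(A₂E₂).
|α₁ − α₂|·ΔT = 12.2×10⁻⁶ × 80 = 0.000976.
1/(A₁E₁) + 1/(A₂E₂) = 1/(575×205×10³) + 1/(1400×142×10³) = 1.351×10⁻⁸ N⁻¹.
P = 0.000976 / 1.351×10⁻⁸ = 72220 N = 72.22 kN.
σ_{invar} = P/A₂ = 72220/1400 = 51.59 MPa, tensile.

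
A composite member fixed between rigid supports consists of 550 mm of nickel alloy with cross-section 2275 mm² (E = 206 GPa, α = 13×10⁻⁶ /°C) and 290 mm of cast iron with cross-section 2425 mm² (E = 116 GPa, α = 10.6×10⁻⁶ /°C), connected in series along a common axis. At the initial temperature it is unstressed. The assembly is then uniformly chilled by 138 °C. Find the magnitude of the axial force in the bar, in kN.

P ≈ 640 kN (tensile)

Free thermal contraction of the whole bar: Σ αᵢΔT Lᵢ = 13×10⁻⁶×138×550 + 10.6×10⁻⁶×138×290 = 1.411 mm.
Since the ends are fixed, an axial force P builds up, equal in every segment, with P · Σ Lᵢ/(AᵢEᵢ) = δ_free.
Σ Lᵢ/(AᵢEᵢ) = 550/(2275×206×10³) + 290/(2425×116×10³) = 2.205×10⁻⁶ mm/N.
P = 1.411 / 2.205×10⁻⁶ = 640000 N = 640 kN, tensile.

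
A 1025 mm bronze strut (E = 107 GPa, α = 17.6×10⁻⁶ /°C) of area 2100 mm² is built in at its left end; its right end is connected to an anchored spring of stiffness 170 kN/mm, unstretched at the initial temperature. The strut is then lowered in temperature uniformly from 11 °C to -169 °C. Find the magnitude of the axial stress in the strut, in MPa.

The unrestrained thermal change is αΔT L = 17.6×10⁻⁶ × 180 × 1025 = 3.247 mm.
Let P be the tensile force in the spring. The strut extends elastically by PL/(AE) and the spring stretches by P/k; together these equal δ_free.
P [ L/(AE) + 1/k ] = δ_free → P [ 1025/(2100×107×10³) + 1/(170×10³) ] = 3.247.
P = 3.247 / 1.044×10⁻⁵ = 310900 N.
σ = P/A = 310900/2100 = 148.1 MPa.

σ ≈ 148 MPa (tensile)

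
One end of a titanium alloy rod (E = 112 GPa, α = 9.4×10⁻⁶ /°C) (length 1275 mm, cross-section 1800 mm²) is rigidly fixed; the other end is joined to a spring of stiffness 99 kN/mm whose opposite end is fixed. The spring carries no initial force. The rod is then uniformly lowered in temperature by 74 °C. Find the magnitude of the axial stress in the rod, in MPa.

σ ≈ 30 MPa (tensile)

The unrestrained thermal change is αΔT L = 9.4×10⁻⁶ × 74 × 1275 = 0.8869 mm.
With a force P in the spring, the elastic change of the rod is PL/(AE) and that of the spring is P/k; compatibility requires their sum to equal δ_free.
So P = δ_free / [L/(AE) + 1/k] = 0.8869 / [ 1275/(1800×112×10³) + 1/(99×10³) ].
P = 0.8869 / 1.643×10⁻⁵ = 53990 N.
σ = P/A = 53990/1800 = 30 MPa.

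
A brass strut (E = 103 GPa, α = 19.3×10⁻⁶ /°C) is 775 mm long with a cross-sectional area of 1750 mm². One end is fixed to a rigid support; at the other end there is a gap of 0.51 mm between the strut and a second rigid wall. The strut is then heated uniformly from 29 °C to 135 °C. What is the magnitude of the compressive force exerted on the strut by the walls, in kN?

If the wall were absent the strut would grow by αΔT L = 19.3×10⁻⁶ × 106 × 775 = 1.585 mm.
After closing the 0.51 mm clearance, 1.585 − 0.51 = 1.075 mm of expansion remains to be suppressed by the wall.
Compatibility: PL/(AE) = 1.075 mm, so σ = P/A = E × (1.075/775) = 142.9 MPa.
P = σA = 142.9 × 1750 = 250.1 kN.

P ≈ 250 kN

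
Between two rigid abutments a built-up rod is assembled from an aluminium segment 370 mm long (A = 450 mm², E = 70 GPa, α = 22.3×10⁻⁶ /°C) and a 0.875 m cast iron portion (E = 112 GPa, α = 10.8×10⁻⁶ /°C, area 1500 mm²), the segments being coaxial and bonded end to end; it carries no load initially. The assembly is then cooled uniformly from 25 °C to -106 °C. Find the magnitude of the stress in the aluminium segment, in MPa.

σ ≈ 304 MPa (tensile)

Free thermal contraction of the whole bar: Σ αᵢΔT Lᵢ = 22.3×10⁻⁶×131×370 + 10.8×10⁻⁶×131×875 = 2.319 mm.
The rigid supports impose zero overall length change; the single axial force P common to all segments must satisfy P Σ Lᵢ/(AᵢEᵢ) = δ_free.
The series flexibility is Σ Lᵢ/(AᵢEᵢ) = 370/(450×70×10³) + 875/(1500×112×10³) = 1.695×10⁻⁵ mm/N.
P = 2.319 / 1.695×10⁻⁵ = 136800 N = 136.8 kN, tensile.
σ_{aluminium} = P / A = 136800 / 450 = 303.9 MPa.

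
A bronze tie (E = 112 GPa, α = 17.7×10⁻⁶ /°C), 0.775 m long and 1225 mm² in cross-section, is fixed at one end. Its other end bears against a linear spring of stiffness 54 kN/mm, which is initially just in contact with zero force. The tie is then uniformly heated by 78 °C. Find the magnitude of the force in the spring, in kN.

Free thermal expansion: δ_free = αΔT L = 17.7×10⁻⁶ × 78 × 775 = 1.07 mm.
Let P be the compressive force at the spring. The tie shortens elastically by PL/(AE) and the spring compresses by P/k; together these equal δ_free.
P [ L/(AE) + 1/k ] = δ_free → P [ 775/(1225×112×10³) + 1/(54×10³) ] = 1.07.
P = 1.07 / 2.417×10⁻⁵ = 44270 N.

P ≈ 44.3 kN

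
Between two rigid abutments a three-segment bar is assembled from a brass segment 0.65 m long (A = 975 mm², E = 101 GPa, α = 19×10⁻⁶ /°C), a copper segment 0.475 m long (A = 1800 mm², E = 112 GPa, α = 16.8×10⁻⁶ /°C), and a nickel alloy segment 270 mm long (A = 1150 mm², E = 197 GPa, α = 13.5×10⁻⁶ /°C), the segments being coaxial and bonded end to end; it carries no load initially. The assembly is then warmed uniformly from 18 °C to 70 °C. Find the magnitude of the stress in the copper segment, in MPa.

σ ≈ 68.2 MPa (compressive)

If the supports were absent, the total length change would be Σ αᵢΔT Lᵢ = 19×10⁻⁶×52×650 + 16.8×10⁻⁶×52×475 + 13.5×10⁻⁶×52×270 = 1.247 mm.
The walls prevent any net length change, so an axial force P (same in every segment) develops. Compatibility: P · Σ Lᵢ/(AᵢEᵢ) = δ_free.
Σ Lᵢ/(AᵢEᵢ) = 650/(975×101×10³) + 475/(1800×112×10³) + 270/(1150×197×10³) = 1.015×10⁻⁵ mm/N.
Hence P = δ_free / Σ(L/AE) = 1.247/1.015×10⁻⁵ = 122.8 kN (compressive).
σ_{copper} = P / A = 122800 / 1800 = 68.25 MPa.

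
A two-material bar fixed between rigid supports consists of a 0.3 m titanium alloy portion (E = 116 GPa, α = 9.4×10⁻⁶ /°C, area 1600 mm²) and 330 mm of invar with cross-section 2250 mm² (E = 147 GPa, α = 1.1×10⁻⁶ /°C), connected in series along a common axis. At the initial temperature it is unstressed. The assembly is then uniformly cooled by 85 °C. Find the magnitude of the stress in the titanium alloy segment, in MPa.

With the walls removed the bar would change length by δ_free = Σ αᵢΔT Lᵢ = 9.4×10⁻⁶×85×300 + 1.1×10⁻⁶×85×330 = 0.2706 mm.
The walls prevent any net length change, so an axial force P (same in every segment) develops. Compatibility: P · Σ Lᵢ/(AᵢEᵢ) = δ_free.
Σ Lᵢ/(AᵢEᵢ) = 300/(1600×116×10³) + 330/(2250×147×10³) = 2.614×10⁻⁶ mm/N.
Hence P = δ_free / Σ(L/AE) = 0.2706/2.614×10⁻⁶ = 103.5 kN (tensile).
σ_{titanium alloy} = P / A = 103500 / 1600 = 64.69 MPa.

σ ≈ 64.7 MPa (tensile)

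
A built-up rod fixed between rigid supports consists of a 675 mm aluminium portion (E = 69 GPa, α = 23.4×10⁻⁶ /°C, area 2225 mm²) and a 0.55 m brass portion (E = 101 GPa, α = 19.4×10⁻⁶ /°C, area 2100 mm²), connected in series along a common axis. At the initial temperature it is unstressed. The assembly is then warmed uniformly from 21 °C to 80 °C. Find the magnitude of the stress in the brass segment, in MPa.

If the supports were absent, the total length change would be Σ αᵢΔT Lᵢ = 23.4×10⁻⁶×59×675 + 19.4×10⁻⁶×59×550 = 1.561 mm.
Since the ends are fixed, an axial force P builds up, equal in every segment, with P · Σ Lᵢ/(AᵢEᵢ) = δ_free.
Σ Lᵢ/(AᵢEᵢ) = 675/(2225×69×10³) + 550/(2100×101×10³) = 6.99×10⁻⁶ mm/N.
P = 1.561 / 6.99×10⁻⁶ = 223400 N = 223.4 kN, compressive.
σ_{brass} = P / A = 223400 / 2100 = 106.4 MPa.

σ ≈ 106 MPa (compressive)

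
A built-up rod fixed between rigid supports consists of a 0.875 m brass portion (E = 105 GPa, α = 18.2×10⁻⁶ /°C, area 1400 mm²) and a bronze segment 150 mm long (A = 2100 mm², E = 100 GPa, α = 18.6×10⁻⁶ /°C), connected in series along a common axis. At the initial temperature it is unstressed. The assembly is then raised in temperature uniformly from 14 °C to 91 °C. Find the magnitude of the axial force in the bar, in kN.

If the supports were absent, the total length change would be Σ αᵢΔT Lᵢ = 18.2×10⁻⁶×77×875 + 18.6×10⁻⁶×77×150 = 1.441 mm.
The rigid supports impose zero overall length change; the single axial force P common to all segments must satisfy P Σ Lᵢ/(AᵢEᵢ) = δ_free.
The series flexibility is Σ Lᵢ/(AᵢEᵢ) = 875/(1400×105×10³) + 150/(2100×100×10³) = 6.667×10⁻⁶ mm/N.
Hence P = δ_free / Σ(L/AE) = 1.441/6.667×10⁻⁶ = 216.2 kN (compressive).

P ≈ 216 kN (compressive)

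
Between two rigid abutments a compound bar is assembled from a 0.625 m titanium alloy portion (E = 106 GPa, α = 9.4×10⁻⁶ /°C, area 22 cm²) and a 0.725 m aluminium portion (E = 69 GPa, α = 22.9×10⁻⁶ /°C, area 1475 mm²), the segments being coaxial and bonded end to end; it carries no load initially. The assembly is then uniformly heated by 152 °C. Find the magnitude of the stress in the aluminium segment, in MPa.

σ ≈ 236 MPa (compressive)

If the supports were absent, the total length change would be Σ αᵢΔT Lᵢ = 9.4×10⁻⁶×152×625 + 22.9×10⁻⁶×152×725 = 3.417 mm.
The rigid supports impose zero overall length change; the single axial force P common to all segments must satisfy P Σ Lᵢ/(AᵢEᵢ) = δ_free.
Σ Lᵢ/(AᵢEᵢ) = 625/(2200×106×10³) + 725/(1475×69×10³) = 9.804×10⁻⁶ mm/N.
Hence P = δ_free / Σ(L/AE) = 3.417/9.804×10⁻⁶ = 348.5 kN (compressive).
σ_{aluminium} = P / A = 348500 / 1475 = 236.3 MPa.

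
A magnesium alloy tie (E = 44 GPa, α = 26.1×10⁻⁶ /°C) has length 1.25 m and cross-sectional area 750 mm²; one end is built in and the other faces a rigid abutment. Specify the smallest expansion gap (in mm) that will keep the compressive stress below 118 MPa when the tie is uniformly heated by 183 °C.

g ≈ 2.62 mm

With no wall the tie would lengthen by αΔT L = 26.1×10⁻⁶ × 183 × 1250 = 5.97 mm.
A stress of 118 MPa corresponds to the wall pushing the tie back by σL/E = 118×1250/(44×10³) = 3.352 mm.
So the gap has to take up the difference, g_min = δ_free − σL/E = 5.97 − 3.352 = 2.618 mm.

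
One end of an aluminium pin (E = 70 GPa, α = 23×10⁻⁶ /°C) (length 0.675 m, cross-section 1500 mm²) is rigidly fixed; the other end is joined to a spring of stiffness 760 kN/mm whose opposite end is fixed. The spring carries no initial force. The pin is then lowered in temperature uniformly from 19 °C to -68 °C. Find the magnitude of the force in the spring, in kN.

The unrestrained thermal change is αΔT L = 23×10⁻⁶ × 87 × 675 = 1.351 mm.
Let P be the tensile force in the spring. The pin extends elastically by PL/(AE) and the spring stretches by P/k; together these equal δ_free.
So P = δ_free / [L/(AE) + 1/k] = 1.351 / [ 675/(1500×70×10³) + 1/(760×10³) ].
P = 1.351 / 7.744×10⁻⁶ = 174400 N.

P ≈ 174 kN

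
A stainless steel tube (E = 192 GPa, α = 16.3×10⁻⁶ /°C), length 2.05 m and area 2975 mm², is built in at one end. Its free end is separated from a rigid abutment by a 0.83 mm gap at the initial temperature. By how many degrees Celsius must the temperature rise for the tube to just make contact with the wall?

ΔT ≈ 24.8 °C

The gap closes when αΔT L = 0.83 mm, since the tube is still unstressed at that instant.
ΔT = 0.83 / (16.3×10⁻⁶ × 2050) = 24.84 °C.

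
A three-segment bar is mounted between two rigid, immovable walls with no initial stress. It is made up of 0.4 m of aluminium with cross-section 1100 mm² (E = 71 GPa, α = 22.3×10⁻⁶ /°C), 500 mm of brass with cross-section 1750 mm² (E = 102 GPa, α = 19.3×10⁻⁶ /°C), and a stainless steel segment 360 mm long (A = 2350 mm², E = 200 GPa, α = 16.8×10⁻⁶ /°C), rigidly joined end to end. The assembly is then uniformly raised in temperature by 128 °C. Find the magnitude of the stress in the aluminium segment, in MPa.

σ ≈ 330 MPa (compressive)

If the supports were absent, the total length change would be Σ αᵢΔT Lᵢ = 22.3×10⁻⁶×128×400 + 19.3×10⁻⁶×128×500 + 16.8×10⁻⁶×128×360 = 3.151 mm.
The rigid supports impose zero overall length change; the single axial force P common to all segments must satisfy P Σ Lᵢ/(AᵢEᵢ) = δ_free.
The series flexibility is Σ Lᵢ/(AᵢEᵢ) = 400/(1100×71×10³) + 500/(1750×102×10³) + 360/(2350×200×10³) = 8.689×10⁻⁶ mm/N.
P = 3.151 / 8.689×10⁻⁶ = 362700 N = 362.7 kN, compressive.
σ_{aluminium} = P / A = 362700 / 1100 = 329.7 MPa.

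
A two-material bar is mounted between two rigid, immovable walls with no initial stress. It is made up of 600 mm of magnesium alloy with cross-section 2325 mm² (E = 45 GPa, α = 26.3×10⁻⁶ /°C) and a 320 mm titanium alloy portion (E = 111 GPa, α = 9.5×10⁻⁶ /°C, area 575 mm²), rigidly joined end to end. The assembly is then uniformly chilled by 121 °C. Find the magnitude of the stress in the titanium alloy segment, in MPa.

σ ≈ 368 MPa (tensile)

Free thermal contraction of the whole bar: Σ αᵢΔT Lᵢ = 26.3×10⁻⁶×121×600 + 9.5×10⁻⁶×121×320 = 2.277 mm.
The walls prevent any net length change, so an axial force P (same in every segment) develops. Compatibility: P · Σ Lᵢ/(AᵢEᵢ) = δ_free.
Σ Lᵢ/(AᵢEᵢ) = 600/(2325×45×10³) + 320/(575×111×10³) = 1.075×10⁻⁵ mm/N.
Hence P = δ_free / Σ(L/AE) = 2.277/1.075×10⁻⁵ = 211.9 kN (tensile).
σ_{titanium alloy} = P / A = 211900 / 575 = 368.5 MPa.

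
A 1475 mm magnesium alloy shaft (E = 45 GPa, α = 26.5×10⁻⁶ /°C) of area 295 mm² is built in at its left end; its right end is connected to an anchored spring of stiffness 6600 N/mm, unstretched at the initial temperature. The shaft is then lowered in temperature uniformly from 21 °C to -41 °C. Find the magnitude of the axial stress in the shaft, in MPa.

σ ≈ 31.3 MPa (tensile)

The unrestrained thermal change is αΔT L = 26.5×10⁻⁶ × 62 × 1475 = 2.423 mm.
Let P be the tensile force in the spring. The shaft extends elastically by PL/(AE) and the spring stretches by P/k; together these equal δ_free.
So P = δ_free / [L/(AE) + 1/k] = 2.423 / [ 1475/(295×45×10³) + 1/(6600) ].
P = 2.423 / 0.0002626 = 9228 N.
σ = P/A = 9228/295 = 31.28 MPa.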